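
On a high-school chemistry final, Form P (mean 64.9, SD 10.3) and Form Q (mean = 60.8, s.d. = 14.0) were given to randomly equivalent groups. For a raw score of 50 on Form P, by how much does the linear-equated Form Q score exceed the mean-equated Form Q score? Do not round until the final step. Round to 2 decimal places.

Mean-equated: 50 + (60.8 − 64.9) = 45.90
Linear-equated: (14.0/10.3)(50 − 64.9) + 60.8 = 40.548
Difference = 40.548 − 45.90 = -5.35

-5.35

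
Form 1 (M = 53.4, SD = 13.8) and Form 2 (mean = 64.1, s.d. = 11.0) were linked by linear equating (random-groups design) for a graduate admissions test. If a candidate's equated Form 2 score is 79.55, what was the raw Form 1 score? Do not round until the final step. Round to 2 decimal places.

72.78

Invert y = (SD_Y/SD_X)(x − M_X) + M_Y:
x = (SD_X/SD_Y)(y − M_Y) + M_X = (13.8/11.0)(79.55 − 64.1) + 53.4
x = 1.254545 × 15.450 + 53.4 = 72.78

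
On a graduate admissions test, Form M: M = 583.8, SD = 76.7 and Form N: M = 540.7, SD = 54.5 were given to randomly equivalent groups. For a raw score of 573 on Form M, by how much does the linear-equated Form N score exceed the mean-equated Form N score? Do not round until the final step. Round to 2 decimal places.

3.13

Mean-equated: 573 + (540.7 − 583.8) = 529.90
Linear-equated: (54.5/76.7)(573 − 583.8) + 540.7 = 533.026
Difference = 533.026 − 529.90 = 3.13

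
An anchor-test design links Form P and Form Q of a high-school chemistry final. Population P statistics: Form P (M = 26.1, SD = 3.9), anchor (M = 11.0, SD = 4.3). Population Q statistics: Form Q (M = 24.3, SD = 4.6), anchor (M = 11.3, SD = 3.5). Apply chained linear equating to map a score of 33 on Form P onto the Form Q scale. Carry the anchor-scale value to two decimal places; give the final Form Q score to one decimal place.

Form P → anchor (Population P): v = (4.3/3.9)(33 − 26.1) + 11.0 = 18.61
anchor → Form Q (Population Q): y = (4.6/3.5)(18.61 − 11.3) + 24.3 = 33.9

33.9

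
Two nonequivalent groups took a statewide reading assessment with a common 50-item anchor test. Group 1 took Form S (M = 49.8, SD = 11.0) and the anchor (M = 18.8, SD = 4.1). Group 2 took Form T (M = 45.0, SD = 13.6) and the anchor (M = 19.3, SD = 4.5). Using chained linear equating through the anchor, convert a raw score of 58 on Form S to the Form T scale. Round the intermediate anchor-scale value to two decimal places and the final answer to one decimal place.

Form S → anchor (Group 1): v = (4.1/11.0)(58 − 49.8) + 18.8 = 21.86
anchor → Form T (Group 2): y = (13.6/4.5)(21.86 − 19.3) + 45.0 = 52.7

52.7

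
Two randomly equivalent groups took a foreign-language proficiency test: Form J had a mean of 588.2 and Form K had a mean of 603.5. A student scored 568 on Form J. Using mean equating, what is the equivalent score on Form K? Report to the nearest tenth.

Mean equating: y = x + (M_Y − M_X) = 568 + (603.5 − 588.2) = 583.3

583.3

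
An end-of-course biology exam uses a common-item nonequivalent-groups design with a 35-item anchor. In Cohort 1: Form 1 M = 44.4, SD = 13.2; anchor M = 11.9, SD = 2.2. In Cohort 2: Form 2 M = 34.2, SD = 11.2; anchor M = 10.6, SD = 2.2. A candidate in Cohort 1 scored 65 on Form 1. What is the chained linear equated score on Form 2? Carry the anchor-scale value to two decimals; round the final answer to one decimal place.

Form 1 → anchor (Cohort 1): v = (2.2/13.2)(65 − 44.4) + 11.9 = 15.33
anchor → Form 2 (Cohort 2): y = (11.2/2.2)(15.33 − 10.6) + 34.2 = 58.3

58.3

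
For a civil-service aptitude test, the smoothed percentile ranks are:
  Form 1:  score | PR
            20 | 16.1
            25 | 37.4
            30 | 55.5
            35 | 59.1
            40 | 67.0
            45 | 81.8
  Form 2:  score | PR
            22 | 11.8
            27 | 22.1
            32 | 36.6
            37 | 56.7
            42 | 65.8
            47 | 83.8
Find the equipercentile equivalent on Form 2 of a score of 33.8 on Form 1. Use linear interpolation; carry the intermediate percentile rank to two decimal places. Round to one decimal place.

37.8

PR of 33.8 on Form 1: 55.5 + (33.8 − 30)/(35 − 30) × (59.1 − 55.5) = 58.24
On Form 2, PR 58.24 falls between score 37 (PR 56.7) and 42 (PR 65.8).
Interpolate: 37 + (58.24 − 56.7)/(65.8 − 56.7) × (42 − 37) = 37.8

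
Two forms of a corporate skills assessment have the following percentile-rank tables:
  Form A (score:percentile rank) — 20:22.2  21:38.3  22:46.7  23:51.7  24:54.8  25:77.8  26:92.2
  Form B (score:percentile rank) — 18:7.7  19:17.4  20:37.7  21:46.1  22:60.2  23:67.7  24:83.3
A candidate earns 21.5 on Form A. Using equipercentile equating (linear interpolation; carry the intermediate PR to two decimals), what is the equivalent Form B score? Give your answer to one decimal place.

PR of 21.5 on Form A: 38.3 + (21.5 − 21)/(22 − 21) × (46.7 − 38.3) = 42.50
On Form B, PR 42.50 falls between score 20 (PR 37.7) and 21 (PR 46.1).
Interpolate: 20 + (42.50 − 37.7)/(46.1 − 37.7) × (21 − 20) = 20.6

20.6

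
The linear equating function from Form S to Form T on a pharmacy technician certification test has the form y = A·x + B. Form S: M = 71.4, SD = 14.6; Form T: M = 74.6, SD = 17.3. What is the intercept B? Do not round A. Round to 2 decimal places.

A = SD_Y / SD_X = 17.3 / 14.6 = 1.184932
B = M_Y − A·M_X = 74.6 − 1.184932 × 71.4 = -10.00

-10.00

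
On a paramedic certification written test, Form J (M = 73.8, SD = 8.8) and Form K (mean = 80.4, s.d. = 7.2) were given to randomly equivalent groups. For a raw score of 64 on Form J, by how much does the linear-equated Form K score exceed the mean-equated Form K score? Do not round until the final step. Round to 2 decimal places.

Mean-equated: 64 + (80.4 − 73.8) = 70.60
Linear-equated: (7.2/8.8)(64 − 73.8) + 80.4 = 72.382
Difference = 72.382 − 70.60 = 1.78

1.78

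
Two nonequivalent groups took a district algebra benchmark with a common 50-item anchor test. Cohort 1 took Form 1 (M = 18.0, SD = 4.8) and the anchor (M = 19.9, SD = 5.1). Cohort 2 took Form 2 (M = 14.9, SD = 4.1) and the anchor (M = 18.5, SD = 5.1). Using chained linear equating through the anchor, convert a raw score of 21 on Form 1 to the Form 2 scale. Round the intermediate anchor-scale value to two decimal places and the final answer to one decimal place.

Form 1 → anchor (Cohort 1): v = (5.1/4.8)(21 − 18.0) + 19.9 = 23.09
anchor → Form 2 (Cohort 2): y = (4.1/5.1)(23.09 − 18.5) + 14.9 = 18.6

18.6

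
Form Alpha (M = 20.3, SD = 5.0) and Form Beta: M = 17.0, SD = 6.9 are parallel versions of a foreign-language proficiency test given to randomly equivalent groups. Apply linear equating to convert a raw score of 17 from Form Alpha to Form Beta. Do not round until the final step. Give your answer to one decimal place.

12.4

Linear equating: y = (SD_Y/SD_X)(x − M_X) + M_Y
y = (6.9/5.0)(17 − 20.3) + 17.0
y = 1.380000 × -3.3 + 17.0 = -4.5540 + 17.0 = 12.4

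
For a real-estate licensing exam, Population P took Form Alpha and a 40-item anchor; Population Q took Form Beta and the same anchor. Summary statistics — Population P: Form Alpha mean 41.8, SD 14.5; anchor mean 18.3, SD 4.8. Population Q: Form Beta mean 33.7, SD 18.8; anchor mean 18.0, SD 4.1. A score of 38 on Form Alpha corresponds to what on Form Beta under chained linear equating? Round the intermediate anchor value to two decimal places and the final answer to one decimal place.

29.3

Form Alpha → anchor (Population P): v = (4.8/14.5)(38 − 41.8) + 18.3 = 17.04
anchor → Form Beta (Population Q): y = (18.8/4.1)(17.04 − 18.0) + 33.7 = 29.3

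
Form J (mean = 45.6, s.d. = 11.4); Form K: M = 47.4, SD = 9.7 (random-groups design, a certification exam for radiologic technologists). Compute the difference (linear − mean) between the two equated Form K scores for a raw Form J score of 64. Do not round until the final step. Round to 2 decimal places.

-2.74

Mean-equated: 64 + (47.4 − 45.6) = 65.80
Linear-equated: (9.7/11.4)(64 − 45.6) + 47.4 = 63.056
Difference = 63.056 − 65.80 = -2.74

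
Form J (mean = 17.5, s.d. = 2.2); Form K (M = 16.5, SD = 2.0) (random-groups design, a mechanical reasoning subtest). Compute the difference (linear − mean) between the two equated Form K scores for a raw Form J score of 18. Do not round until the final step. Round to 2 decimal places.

-0.05

Mean-equated: 18 + (16.5 − 17.5) = 17.00
Linear-equated: (2.0/2.2)(18 − 17.5) + 16.5 = 16.955
Difference = 16.955 − 17.00 = -0.05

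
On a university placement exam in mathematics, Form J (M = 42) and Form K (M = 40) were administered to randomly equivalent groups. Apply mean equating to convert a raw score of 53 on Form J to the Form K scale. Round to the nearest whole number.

51

Mean equating: y = x + (M_Y − M_X) = 53 + (40 − 42) = 51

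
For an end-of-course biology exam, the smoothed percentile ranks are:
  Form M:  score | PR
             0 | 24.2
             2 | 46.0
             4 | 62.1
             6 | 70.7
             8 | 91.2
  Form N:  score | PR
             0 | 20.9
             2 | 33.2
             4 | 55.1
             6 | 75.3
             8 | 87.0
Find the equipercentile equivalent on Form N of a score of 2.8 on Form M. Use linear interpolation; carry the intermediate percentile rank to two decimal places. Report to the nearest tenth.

PR of 2.8 on Form M: 46.0 + (2.8 − 2)/(4 − 2) × (62.1 − 46.0) = 52.44
On Form N, PR 52.44 falls between score 2 (PR 33.2) and 4 (PR 55.1).
Interpolate: 2 + (52.44 − 33.2)/(55.1 − 33.2) × (4 − 2) = 3.8

3.8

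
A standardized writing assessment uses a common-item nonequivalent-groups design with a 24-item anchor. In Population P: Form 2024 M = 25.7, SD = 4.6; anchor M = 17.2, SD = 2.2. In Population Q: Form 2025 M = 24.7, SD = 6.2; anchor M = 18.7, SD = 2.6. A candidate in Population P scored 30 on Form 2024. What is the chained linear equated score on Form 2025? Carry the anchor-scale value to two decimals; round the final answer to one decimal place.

Form 2024 → anchor (Population P): v = (2.2/4.6)(30 − 25.7) + 17.2 = 19.26
anchor → Form 2025 (Population Q): y = (6.2/2.6)(19.26 − 18.7) + 24.7 = 26.0

26.0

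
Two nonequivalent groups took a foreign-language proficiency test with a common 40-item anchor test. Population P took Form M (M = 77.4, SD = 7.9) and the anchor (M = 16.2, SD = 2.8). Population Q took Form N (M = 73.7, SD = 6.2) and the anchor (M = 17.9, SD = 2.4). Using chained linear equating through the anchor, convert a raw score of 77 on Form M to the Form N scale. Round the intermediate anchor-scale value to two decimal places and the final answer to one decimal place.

68.9

Form M → anchor (Population P): v = (2.8/7.9)(77 − 77.4) + 16.2 = 16.06
anchor → Form N (Population Q): y = (6.2/2.4)(16.06 − 17.9) + 73.7 = 68.9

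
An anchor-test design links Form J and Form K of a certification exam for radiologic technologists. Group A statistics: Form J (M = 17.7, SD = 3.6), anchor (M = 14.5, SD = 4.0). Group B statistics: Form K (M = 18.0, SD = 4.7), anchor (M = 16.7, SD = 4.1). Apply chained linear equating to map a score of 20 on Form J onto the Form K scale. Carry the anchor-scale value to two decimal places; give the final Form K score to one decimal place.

Form J → anchor (Group A): v = (4.0/3.6)(20 − 17.7) + 14.5 = 17.06
anchor → Form K (Group B): y = (4.7/4.1)(17.06 − 16.7) + 18.0 = 18.4

18.4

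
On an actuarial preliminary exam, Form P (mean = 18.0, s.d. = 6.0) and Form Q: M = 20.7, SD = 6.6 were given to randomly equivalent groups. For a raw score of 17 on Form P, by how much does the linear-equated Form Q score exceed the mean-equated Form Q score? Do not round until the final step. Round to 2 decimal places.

Mean-equated: 17 + (20.7 − 18.0) = 19.70
Linear-equated: (6.6/6.0)(17 − 18.0) + 20.7 = 19.600
Difference = 19.600 − 19.70 = -0.10

-0.10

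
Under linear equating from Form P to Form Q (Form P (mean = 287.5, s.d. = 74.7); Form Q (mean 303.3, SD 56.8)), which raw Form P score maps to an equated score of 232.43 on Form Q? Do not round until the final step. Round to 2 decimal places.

194.30

Invert y = (SD_Y/SD_X)(x − M_X) + M_Y:
x = (SD_X/SD_Y)(y − M_Y) + M_X = (74.7/56.8)(232.43 − 303.3) + 287.5
x = 1.315141 × -70.870 + 287.5 = 194.30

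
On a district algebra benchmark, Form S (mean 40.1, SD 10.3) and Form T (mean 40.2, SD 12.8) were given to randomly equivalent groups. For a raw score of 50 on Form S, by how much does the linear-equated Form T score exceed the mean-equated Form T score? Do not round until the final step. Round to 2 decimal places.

2.40

Mean-equated: 50 + (40.2 − 40.1) = 50.10
Linear-equated: (12.8/10.3)(50 − 40.1) + 40.2 = 52.503
Difference = 52.503 − 50.10 = 2.40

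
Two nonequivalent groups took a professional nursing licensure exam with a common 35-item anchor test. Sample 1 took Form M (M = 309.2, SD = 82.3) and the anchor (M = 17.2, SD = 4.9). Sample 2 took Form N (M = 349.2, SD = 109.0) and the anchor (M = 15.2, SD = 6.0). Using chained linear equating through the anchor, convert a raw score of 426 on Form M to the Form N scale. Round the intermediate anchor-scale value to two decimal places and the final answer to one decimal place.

Form M → anchor (Sample 1): v = (4.9/82.3)(426 − 309.2) + 17.2 = 24.15
anchor → Form N (Sample 2): y = (109.0/6.0)(24.15 − 15.2) + 349.2 = 511.8

511.8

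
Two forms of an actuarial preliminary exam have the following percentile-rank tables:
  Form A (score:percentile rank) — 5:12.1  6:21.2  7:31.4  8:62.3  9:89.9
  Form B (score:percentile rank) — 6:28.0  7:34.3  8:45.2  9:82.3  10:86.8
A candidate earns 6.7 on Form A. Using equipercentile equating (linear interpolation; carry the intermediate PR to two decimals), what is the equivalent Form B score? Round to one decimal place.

6.1

PR of 6.7 on Form A: 21.2 + (6.7 − 6)/(7 − 6) × (31.4 − 21.2) = 28.34
On Form B, PR 28.34 falls between score 6 (PR 28.0) and 7 (PR 34.3).
Interpolate: 6 + (28.34 − 28.0)/(34.3 − 28.0) × (7 − 6) = 6.1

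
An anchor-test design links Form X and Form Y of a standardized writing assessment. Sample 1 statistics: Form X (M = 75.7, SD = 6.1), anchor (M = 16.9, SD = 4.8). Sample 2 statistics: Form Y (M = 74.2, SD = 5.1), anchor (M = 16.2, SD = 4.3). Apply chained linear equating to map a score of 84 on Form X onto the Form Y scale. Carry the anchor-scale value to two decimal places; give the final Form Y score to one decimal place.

82.8

Form X → anchor (Sample 1): v = (4.8/6.1)(84 − 75.7) + 16.9 = 23.43
anchor → Form Y (Sample 2): y = (5.1/4.3)(23.43 − 16.2) + 74.2 = 82.8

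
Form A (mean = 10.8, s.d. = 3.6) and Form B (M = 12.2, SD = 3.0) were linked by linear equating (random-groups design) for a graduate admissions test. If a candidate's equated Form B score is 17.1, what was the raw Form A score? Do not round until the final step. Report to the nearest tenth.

Invert y = (SD_Y/SD_X)(x − M_X) + M_Y:
x = (SD_X/SD_Y)(y − M_Y) + M_X = (3.6/3.0)(17.1 − 12.2) + 10.8
x = 1.200000 × 4.900 + 10.8 = 16.7

16.7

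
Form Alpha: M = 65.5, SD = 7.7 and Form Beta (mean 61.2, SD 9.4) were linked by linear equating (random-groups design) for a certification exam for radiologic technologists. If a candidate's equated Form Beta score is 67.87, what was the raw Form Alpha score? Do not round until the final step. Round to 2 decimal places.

70.96

Invert y = (SD_Y/SD_X)(x − M_X) + M_Y:
x = (SD_X/SD_Y)(y − M_Y) + M_X = (7.7/9.4)(67.87 − 61.2) + 65.5
x = 0.819149 × 6.670 + 65.5 = 70.96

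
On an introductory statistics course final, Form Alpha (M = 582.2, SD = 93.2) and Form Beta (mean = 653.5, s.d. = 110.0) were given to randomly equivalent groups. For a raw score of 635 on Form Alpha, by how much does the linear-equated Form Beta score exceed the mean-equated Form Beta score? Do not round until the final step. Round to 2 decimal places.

9.52

Mean-equated: 635 + (653.5 − 582.2) = 706.30
Linear-equated: (110.0/93.2)(635 − 582.2) + 653.5 = 715.818
Difference = 715.818 − 706.30 = 9.52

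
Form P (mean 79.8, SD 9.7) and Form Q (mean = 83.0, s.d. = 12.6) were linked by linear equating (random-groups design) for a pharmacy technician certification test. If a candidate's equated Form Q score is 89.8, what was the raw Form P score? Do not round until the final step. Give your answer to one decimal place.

Invert y = (SD_Y/SD_X)(x − M_X) + M_Y:
x = (SD_X/SD_Y)(y − M_Y) + M_X = (9.7/12.6)(89.8 − 83.0) + 79.8
x = 0.769841 × 6.800 + 79.8 = 85.0

85.0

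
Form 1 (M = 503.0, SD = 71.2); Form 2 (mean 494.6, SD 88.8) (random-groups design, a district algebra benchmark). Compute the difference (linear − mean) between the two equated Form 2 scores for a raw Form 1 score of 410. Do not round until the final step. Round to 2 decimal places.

-22.99

Mean-equated: 410 + (494.6 − 503.0) = 401.60
Linear-equated: (88.8/71.2)(410 − 503.0) + 494.6 = 378.611
Difference = 378.611 − 401.60 = -22.99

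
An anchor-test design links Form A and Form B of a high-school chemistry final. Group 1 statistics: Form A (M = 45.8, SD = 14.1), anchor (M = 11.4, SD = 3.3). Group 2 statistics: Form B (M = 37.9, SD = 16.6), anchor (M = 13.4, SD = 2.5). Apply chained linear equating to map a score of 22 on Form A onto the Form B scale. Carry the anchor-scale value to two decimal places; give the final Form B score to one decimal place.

-12.4

Form A → anchor (Group 1): v = (3.3/14.1)(22 − 45.8) + 11.4 = 5.83
anchor → Form B (Group 2): y = (16.6/2.5)(5.83 − 13.4) + 37.9 = -12.4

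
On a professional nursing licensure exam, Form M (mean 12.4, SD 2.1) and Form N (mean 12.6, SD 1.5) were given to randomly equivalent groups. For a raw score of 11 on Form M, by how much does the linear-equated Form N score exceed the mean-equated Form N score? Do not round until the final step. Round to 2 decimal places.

Mean-equated: 11 + (12.6 − 12.4) = 11.20
Linear-equated: (1.5/2.1)(11 − 12.4) + 12.6 = 11.600
Difference = 11.600 − 11.20 = 0.40

0.40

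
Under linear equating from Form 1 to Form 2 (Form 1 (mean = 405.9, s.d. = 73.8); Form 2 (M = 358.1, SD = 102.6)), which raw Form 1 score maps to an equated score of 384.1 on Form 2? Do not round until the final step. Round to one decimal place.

424.6

Invert y = (SD_Y/SD_X)(x − M_X) + M_Y:
x = (SD_X/SD_Y)(y − M_Y) + M_X = (73.8/102.6)(384.1 − 358.1) + 405.9
x = 0.719298 × 26.000 + 405.9 = 424.6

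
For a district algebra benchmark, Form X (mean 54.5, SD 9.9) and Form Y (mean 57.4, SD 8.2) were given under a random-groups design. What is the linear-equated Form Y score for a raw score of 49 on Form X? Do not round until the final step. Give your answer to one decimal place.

Linear equating: y = (SD_Y/SD_X)(x − M_X) + M_Y
y = (8.2/9.9)(49 − 54.5) + 57.4
y = 0.828283 × -5.5 + 57.4 = -4.5556 + 57.4 = 52.8

52.8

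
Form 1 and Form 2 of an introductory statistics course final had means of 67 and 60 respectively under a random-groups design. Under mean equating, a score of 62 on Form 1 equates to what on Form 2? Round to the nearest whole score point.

55

Mean equating: y = x + (M_Y − M_X) = 62 + (60 − 67) = 55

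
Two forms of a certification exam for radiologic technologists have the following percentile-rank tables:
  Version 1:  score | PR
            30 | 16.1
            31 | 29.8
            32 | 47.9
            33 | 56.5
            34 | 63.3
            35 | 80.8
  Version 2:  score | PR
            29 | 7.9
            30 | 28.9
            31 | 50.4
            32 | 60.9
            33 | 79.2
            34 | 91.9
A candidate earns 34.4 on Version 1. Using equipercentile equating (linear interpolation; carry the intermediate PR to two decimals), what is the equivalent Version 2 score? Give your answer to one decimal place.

32.5

PR of 34.4 on Version 1: 63.3 + (34.4 − 34)/(35 − 34) × (80.8 − 63.3) = 70.30
On Version 2, PR 70.30 falls between score 32 (PR 60.9) and 33 (PR 79.2).
Interpolate: 32 + (70.30 − 60.9)/(79.2 − 60.9) × (33 − 32) = 32.5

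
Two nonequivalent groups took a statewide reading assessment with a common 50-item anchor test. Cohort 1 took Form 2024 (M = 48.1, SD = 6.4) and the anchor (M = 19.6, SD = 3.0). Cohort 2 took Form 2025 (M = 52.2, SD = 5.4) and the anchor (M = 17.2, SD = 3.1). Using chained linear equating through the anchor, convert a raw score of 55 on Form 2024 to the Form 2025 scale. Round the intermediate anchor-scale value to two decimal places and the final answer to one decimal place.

Form 2024 → anchor (Cohort 1): v = (3.0/6.4)(55 − 48.1) + 19.6 = 22.83
anchor → Form 2025 (Cohort 2): y = (5.4/3.1)(22.83 − 17.2) + 52.2 = 62.0

62.0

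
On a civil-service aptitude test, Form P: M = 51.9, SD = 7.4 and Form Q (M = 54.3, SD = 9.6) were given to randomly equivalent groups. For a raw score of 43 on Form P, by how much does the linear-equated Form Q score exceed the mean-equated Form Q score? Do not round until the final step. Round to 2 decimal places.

Mean-equated: 43 + (54.3 − 51.9) = 45.40
Linear-equated: (9.6/7.4)(43 − 51.9) + 54.3 = 42.754
Difference = 42.754 − 45.40 = -2.65

-2.65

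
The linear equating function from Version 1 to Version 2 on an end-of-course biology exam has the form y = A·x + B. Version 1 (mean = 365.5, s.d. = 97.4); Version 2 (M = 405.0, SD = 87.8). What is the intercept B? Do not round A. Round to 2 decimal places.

A = SD_Y / SD_X = 87.8 / 97.4 = 0.901437
B = M_Y − A·M_X = 405.0 − 0.901437 × 365.5 = 75.52

75.52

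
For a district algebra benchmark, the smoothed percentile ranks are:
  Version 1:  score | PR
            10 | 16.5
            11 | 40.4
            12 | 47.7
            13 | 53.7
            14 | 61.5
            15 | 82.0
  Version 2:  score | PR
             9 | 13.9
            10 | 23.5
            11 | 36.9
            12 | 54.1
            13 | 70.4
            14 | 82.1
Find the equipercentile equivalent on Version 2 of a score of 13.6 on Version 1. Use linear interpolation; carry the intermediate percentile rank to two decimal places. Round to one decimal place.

12.3

PR of 13.6 on Version 1: 53.7 + (13.6 − 13)/(14 − 13) × (61.5 − 53.7) = 58.38
On Version 2, PR 58.38 falls between score 12 (PR 54.1) and 13 (PR 70.4).
Interpolate: 12 + (58.38 − 54.1)/(70.4 − 54.1) × (13 − 12) = 12.3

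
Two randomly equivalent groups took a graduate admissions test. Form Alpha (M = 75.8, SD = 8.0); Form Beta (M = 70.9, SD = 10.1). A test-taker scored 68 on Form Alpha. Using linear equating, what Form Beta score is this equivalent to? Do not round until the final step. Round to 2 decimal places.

61.05

Linear equating: y = (SD_Y/SD_X)(x − M_X) + M_Y
y = (10.1/8.0)(68 − 75.8) + 70.9
y = 1.262500 × -7.8 + 70.9 = -9.8475 + 70.9 = 61.05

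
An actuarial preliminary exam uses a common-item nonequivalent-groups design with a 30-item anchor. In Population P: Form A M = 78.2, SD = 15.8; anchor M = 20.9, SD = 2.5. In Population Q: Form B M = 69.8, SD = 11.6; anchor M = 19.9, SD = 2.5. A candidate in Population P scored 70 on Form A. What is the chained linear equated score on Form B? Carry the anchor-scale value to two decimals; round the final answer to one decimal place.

Form A → anchor (Population P): v = (2.5/15.8)(70 − 78.2) + 20.9 = 19.60
anchor → Form B (Population Q): y = (11.6/2.5)(19.60 − 19.9) + 69.8 = 68.4

68.4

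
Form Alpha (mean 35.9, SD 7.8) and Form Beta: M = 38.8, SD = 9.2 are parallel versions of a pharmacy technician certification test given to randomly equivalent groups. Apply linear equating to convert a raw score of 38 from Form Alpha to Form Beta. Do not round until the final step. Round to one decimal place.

Linear equating: y = (SD_Y/SD_X)(x − M_X) + M_Y
y = (9.2/7.8)(38 − 35.9) + 38.8
y = 1.179487 × 2.1 + 38.8 = 2.4769 + 38.8 = 41.3

41.3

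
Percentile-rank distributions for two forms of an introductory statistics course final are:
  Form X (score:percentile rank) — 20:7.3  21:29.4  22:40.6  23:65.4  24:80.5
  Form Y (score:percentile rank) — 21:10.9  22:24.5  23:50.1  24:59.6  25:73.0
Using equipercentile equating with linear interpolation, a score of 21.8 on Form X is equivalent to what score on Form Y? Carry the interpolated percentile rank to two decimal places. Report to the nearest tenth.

22.5

PR of 21.8 on Form X: 29.4 + (21.8 − 21)/(22 − 21) × (40.6 − 29.4) = 38.36
On Form Y, PR 38.36 falls between score 22 (PR 24.5) and 23 (PR 50.1).
Interpolate: 22 + (38.36 − 24.5)/(50.1 − 24.5) × (23 − 22) = 22.5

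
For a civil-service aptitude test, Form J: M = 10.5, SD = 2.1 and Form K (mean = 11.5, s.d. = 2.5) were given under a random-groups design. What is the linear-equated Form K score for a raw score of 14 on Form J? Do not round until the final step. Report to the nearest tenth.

Linear equating: y = (SD_Y/SD_X)(x − M_X) + M_Y
y = (2.5/2.1)(14 − 10.5) + 11.5
y = 1.190476 × 3.5 + 11.5 = 4.1667 + 11.5 = 15.7

15.7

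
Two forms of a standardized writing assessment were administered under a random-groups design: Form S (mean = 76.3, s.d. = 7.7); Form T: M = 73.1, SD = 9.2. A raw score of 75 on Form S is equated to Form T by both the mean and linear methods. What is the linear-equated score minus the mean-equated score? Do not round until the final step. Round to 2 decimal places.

Mean-equated: 75 + (73.1 − 76.3) = 71.80
Linear-equated: (9.2/7.7)(75 − 76.3) + 73.1 = 71.547
Difference = 71.547 − 71.80 = -0.25

-0.25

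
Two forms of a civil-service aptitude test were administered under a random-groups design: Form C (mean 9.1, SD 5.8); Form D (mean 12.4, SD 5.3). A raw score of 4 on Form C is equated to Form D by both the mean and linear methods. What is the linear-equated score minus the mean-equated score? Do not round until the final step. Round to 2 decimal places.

Mean-equated: 4 + (12.4 − 9.1) = 7.30
Linear-equated: (5.3/5.8)(4 − 9.1) + 12.4 = 7.740
Difference = 7.740 − 7.30 = 0.44

0.44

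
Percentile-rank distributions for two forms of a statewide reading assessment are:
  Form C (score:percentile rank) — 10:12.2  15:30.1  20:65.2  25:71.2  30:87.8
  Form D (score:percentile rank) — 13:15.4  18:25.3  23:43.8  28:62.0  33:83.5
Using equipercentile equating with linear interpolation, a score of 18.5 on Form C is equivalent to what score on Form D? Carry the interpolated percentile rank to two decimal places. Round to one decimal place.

26.0

PR of 18.5 on Form C: 30.1 + (18.5 − 15)/(20 − 15) × (65.2 − 30.1) = 54.67
On Form D, PR 54.67 falls between score 23 (PR 43.8) and 28 (PR 62.0).
Interpolate: 23 + (54.67 − 43.8)/(62.0 − 43.8) × (28 − 23) = 26.0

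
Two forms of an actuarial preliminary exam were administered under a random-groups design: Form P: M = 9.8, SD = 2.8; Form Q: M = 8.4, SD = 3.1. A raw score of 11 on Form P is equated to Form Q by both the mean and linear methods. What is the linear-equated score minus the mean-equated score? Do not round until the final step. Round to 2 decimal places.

Mean-equated: 11 + (8.4 − 9.8) = 9.60
Linear-equated: (3.1/2.8)(11 − 9.8) + 8.4 = 9.729
Difference = 9.729 − 9.60 = 0.13

0.13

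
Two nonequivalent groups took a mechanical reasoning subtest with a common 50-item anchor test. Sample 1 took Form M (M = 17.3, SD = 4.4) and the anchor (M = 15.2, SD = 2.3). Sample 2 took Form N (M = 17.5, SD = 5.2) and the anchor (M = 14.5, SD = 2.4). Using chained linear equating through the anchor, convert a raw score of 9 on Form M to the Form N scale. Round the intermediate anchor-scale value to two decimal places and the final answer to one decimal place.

Form M → anchor (Sample 1): v = (2.3/4.4)(9 − 17.3) + 15.2 = 10.86
anchor → Form N (Sample 2): y = (5.2/2.4)(10.86 − 14.5) + 17.5 = 9.6

9.6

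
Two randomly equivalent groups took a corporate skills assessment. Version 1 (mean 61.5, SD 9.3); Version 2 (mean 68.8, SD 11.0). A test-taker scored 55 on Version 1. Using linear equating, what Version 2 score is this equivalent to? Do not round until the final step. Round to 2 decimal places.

Linear equating: y = (SD_Y/SD_X)(x − M_X) + M_Y
y = (11.0/9.3)(55 − 61.5) + 68.8
y = 1.182796 × -6.5 + 68.8 = -7.6882 + 68.8 = 61.11

61.11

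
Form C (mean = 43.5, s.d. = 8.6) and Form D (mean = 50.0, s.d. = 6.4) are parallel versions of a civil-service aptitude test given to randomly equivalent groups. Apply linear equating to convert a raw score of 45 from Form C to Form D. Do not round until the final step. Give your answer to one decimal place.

Linear equating: y = (SD_Y/SD_X)(x − M_X) + M_Y
y = (6.4/8.6)(45 − 43.5) + 50.0
y = 0.744186 × 1.5 + 50.0 = 1.1163 + 50.0 = 51.1

51.1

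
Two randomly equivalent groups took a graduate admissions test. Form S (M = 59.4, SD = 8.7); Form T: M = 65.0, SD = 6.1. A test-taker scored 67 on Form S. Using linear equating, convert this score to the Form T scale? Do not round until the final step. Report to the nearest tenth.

70.3

Linear equating: y = (SD_Y/SD_X)(x − M_X) + M_Y
y = (6.1/8.7)(67 − 59.4) + 65.0
y = 0.701149 × 7.6 + 65.0 = 5.3287 + 65.0 = 70.3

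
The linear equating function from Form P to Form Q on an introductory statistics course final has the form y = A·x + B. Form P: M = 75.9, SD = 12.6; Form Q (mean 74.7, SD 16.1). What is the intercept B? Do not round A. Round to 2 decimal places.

A = SD_Y / SD_X = 16.1 / 12.6 = 1.277778
B = M_Y − A·M_X = 74.7 − 1.277778 × 75.9 = -22.28

-22.28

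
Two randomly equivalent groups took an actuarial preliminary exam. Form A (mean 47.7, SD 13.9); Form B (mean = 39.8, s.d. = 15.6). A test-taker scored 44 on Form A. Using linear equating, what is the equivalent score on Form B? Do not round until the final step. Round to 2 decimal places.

Linear equating: y = (SD_Y/SD_X)(x − M_X) + M_Y
y = (15.6/13.9)(44 − 47.7) + 39.8
y = 1.122302 × -3.7 + 39.8 = -4.1525 + 39.8 = 35.65

35.65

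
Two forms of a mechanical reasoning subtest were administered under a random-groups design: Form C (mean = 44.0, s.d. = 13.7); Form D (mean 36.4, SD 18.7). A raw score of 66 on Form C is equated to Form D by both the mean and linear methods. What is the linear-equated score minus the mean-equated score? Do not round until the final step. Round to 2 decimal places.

8.03

Mean-equated: 66 + (36.4 − 44.0) = 58.40
Linear-equated: (18.7/13.7)(66 − 44.0) + 36.4 = 66.429
Difference = 66.429 − 58.40 = 8.03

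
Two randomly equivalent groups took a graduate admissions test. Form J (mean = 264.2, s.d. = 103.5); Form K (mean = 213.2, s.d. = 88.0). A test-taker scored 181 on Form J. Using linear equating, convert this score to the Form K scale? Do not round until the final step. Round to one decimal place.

Linear equating: y = (SD_Y/SD_X)(x − M_X) + M_Y
y = (88.0/103.5)(181 − 264.2) + 213.2
y = 0.850242 × -83.2 + 213.2 = -70.7401 + 213.2 = 142.5

142.5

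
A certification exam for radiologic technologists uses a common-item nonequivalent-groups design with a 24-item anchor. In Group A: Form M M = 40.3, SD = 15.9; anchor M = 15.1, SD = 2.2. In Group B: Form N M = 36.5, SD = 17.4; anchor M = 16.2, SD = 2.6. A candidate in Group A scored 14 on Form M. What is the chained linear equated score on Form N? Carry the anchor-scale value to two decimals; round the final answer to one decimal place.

Form M → anchor (Group A): v = (2.2/15.9)(14 − 40.3) + 15.1 = 11.46
anchor → Form N (Group B): y = (17.4/2.6)(11.46 − 16.2) + 36.5 = 4.8

4.8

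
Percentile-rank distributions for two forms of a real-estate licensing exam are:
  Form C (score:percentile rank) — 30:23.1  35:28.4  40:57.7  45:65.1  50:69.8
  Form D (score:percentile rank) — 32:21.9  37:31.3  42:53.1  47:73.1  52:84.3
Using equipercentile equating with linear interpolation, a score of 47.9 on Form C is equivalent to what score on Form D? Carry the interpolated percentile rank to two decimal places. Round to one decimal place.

PR of 47.9 on Form C: 65.1 + (47.9 − 45)/(50 − 45) × (69.8 − 65.1) = 67.83
On Form D, PR 67.83 falls between score 42 (PR 53.1) and 47 (PR 73.1).
Interpolate: 42 + (67.83 − 53.1)/(73.1 − 53.1) × (47 − 42) = 45.7

45.7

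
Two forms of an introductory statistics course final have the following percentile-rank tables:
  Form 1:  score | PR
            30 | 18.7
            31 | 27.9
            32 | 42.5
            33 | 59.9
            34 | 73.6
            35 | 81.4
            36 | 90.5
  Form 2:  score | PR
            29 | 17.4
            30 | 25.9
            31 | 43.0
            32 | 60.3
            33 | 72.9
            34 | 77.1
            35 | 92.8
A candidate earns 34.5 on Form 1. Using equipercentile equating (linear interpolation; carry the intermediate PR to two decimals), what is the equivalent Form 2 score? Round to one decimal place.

PR of 34.5 on Form 1: 73.6 + (34.5 − 34)/(35 − 34) × (81.4 − 73.6) = 77.50
On Form 2, PR 77.50 falls between score 34 (PR 77.1) and 35 (PR 92.8).
Interpolate: 34 + (77.50 − 77.1)/(92.8 − 77.1) × (35 − 34) = 34.0

34.0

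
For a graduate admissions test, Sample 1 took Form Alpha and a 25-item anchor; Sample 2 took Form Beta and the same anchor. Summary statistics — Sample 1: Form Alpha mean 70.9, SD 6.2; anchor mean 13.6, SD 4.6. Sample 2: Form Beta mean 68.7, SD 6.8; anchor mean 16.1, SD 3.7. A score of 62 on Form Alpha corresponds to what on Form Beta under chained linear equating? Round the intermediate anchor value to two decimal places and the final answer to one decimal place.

52.0

Form Alpha → anchor (Sample 1): v = (4.6/6.2)(62 − 70.9) + 13.6 = 7.00
anchor → Form Beta (Sample 2): y = (6.8/3.7)(7.00 − 16.1) + 68.7 = 52.0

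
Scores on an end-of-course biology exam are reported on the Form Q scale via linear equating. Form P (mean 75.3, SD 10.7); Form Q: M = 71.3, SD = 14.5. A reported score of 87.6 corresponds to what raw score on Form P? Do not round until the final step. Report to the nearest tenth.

Invert y = (SD_Y/SD_X)(x − M_X) + M_Y:
x = (SD_X/SD_Y)(y − M_Y) + M_X = (10.7/14.5)(87.6 − 71.3) + 75.3
x = 0.737931 × 16.300 + 75.3 = 87.3

87.3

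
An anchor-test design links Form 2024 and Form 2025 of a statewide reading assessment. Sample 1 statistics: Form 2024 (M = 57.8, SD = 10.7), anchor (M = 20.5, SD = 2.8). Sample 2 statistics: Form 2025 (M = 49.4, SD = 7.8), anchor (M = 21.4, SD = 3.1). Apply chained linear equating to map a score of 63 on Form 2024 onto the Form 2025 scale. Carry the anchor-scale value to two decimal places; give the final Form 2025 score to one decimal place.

Form 2024 → anchor (Sample 1): v = (2.8/10.7)(63 − 57.8) + 20.5 = 21.86
anchor → Form 2025 (Sample 2): y = (7.8/3.1)(21.86 − 21.4) + 49.4 = 50.6

50.6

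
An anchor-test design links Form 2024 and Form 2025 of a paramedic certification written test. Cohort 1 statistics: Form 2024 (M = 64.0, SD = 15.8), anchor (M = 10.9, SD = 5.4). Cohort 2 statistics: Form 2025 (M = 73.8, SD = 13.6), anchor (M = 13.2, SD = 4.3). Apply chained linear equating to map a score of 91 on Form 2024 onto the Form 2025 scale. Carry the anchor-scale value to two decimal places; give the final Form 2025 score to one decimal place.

95.7

Form 2024 → anchor (Cohort 1): v = (5.4/15.8)(91 − 64.0) + 10.9 = 20.13
anchor → Form 2025 (Cohort 2): y = (13.6/4.3)(20.13 − 13.2) + 73.8 = 95.7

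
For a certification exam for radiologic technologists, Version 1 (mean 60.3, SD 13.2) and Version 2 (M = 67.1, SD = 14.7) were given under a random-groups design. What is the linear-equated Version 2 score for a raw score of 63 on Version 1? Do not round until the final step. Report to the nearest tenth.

Linear equating: y = (SD_Y/SD_X)(x − M_X) + M_Y
y = (14.7/13.2)(63 − 60.3) + 67.1
y = 1.113636 × 2.7 + 67.1 = 3.0068 + 67.1 = 70.1

70.1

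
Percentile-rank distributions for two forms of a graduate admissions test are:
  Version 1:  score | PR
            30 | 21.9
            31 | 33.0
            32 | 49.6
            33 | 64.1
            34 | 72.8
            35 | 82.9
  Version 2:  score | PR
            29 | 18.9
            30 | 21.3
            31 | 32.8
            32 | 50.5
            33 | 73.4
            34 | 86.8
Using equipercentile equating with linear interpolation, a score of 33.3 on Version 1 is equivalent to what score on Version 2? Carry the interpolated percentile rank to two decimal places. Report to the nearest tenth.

PR of 33.3 on Version 1: 64.1 + (33.3 − 33)/(34 − 33) × (72.8 − 64.1) = 66.71
On Version 2, PR 66.71 falls between score 32 (PR 50.5) and 33 (PR 73.4).
Interpolate: 32 + (66.71 − 50.5)/(73.4 − 50.5) × (33 − 32) = 32.7

32.7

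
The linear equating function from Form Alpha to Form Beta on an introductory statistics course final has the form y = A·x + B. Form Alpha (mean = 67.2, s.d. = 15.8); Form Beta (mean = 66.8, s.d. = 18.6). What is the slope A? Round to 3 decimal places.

A = SD_Y / SD_X = 18.6 / 15.8 = 1.177

1.177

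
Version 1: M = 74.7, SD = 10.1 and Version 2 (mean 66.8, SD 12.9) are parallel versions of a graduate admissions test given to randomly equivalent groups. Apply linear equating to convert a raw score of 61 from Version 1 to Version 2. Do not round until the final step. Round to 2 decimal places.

Linear equating: y = (SD_Y/SD_X)(x − M_X) + M_Y
y = (12.9/10.1)(61 − 74.7) + 66.8
y = 1.277228 × -13.7 + 66.8 = -17.4980 + 66.8 = 49.30

49.30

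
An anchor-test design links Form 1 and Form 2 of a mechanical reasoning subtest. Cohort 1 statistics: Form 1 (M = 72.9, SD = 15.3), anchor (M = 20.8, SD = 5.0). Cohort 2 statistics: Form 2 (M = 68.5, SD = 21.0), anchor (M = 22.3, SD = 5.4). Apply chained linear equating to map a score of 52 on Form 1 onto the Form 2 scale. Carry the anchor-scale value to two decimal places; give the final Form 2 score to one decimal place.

Form 1 → anchor (Cohort 1): v = (5.0/15.3)(52 − 72.9) + 20.8 = 13.97
anchor → Form 2 (Cohort 2): y = (21.0/5.4)(13.97 − 22.3) + 68.5 = 36.1

36.1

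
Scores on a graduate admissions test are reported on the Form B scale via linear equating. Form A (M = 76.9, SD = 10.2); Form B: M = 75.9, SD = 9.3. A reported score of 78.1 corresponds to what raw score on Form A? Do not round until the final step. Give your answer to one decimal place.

79.3

Invert y = (SD_Y/SD_X)(x − M_X) + M_Y:
x = (SD_X/SD_Y)(y − M_Y) + M_X = (10.2/9.3)(78.1 − 75.9) + 76.9
x = 1.096774 × 2.200 + 76.9 = 79.3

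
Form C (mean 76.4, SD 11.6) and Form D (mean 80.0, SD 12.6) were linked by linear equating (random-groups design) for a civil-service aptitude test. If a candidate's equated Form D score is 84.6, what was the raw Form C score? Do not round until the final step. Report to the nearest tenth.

Invert y = (SD_Y/SD_X)(x − M_X) + M_Y:
x = (SD_X/SD_Y)(y − M_Y) + M_X = (11.6/12.6)(84.6 − 80.0) + 76.4
x = 0.920635 × 4.600 + 76.4 = 80.6

80.6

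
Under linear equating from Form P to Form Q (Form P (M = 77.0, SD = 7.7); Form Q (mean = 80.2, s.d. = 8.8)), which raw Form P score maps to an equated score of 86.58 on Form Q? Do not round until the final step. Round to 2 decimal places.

82.58

Invert y = (SD_Y/SD_X)(x − M_X) + M_Y:
x = (SD_X/SD_Y)(y − M_Y) + M_X = (7.7/8.8)(86.58 − 80.2) + 77.0
x = 0.875000 × 6.380 + 77.0 = 82.58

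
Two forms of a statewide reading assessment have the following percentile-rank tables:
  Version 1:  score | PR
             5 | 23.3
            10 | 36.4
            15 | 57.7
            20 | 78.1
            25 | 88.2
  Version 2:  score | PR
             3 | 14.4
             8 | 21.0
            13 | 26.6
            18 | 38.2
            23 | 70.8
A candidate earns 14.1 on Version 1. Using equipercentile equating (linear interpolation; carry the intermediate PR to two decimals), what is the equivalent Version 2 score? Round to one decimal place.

20.4

PR of 14.1 on Version 1: 36.4 + (14.1 − 10)/(15 − 10) × (57.7 − 36.4) = 53.87
On Version 2, PR 53.87 falls between score 18 (PR 38.2) and 23 (PR 70.8).
Interpolate: 18 + (53.87 − 38.2)/(70.8 − 38.2) × (23 − 18) = 20.4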